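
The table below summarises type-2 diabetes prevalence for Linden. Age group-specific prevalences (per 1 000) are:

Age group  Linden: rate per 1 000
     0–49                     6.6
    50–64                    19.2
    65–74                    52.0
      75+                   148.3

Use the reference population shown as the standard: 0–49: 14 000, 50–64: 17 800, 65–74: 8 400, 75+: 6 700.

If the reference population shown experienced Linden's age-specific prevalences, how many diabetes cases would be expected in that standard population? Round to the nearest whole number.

Expected diabetes cases = Σ (standard pop × age-specific rate ÷ 1 000)
= 14 000×6.6/1 000 + 17 800×19.2/1 000 + 8 400×52.0/1 000 + 6 700×148.3/1 000
= 92.40 + 341.76 + 436.80 + 993.61 = 1864.57.

1865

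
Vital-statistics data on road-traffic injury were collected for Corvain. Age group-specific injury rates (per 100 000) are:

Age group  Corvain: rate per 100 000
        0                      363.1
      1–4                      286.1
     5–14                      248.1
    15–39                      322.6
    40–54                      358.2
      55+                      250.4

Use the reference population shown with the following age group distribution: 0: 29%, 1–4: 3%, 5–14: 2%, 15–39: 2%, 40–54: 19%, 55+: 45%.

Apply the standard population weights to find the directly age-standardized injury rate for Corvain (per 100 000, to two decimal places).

306.03

Standard weights: 0.29, 0.03, 0.02, 0.02, 0.19, 0.45.
Standardized rate: 0.2900×363.1 + 0.0300×286.1 + 0.0200×248.1 + 0.0200×322.6 + 0.1900×358.2 + 0.4500×250.4 = 306.0340 per 100 000.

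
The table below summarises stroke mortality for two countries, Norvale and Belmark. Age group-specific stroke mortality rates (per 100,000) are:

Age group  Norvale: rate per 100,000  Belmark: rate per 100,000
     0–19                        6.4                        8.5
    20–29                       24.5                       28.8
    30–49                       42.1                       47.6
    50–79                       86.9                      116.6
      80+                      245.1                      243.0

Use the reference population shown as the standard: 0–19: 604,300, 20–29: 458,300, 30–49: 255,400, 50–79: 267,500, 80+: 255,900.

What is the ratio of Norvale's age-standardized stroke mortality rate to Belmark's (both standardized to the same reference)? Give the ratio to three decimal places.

Standard total = 1,841,400; weights = 0.3282, 0.2489, 0.1387, 0.1453, 0.1390.
Norvale: 0.3282×6.4 + 0.2489×24.5 + 0.1387×42.1 + 0.1453×86.9 + 0.1390×245.1 = 60.7228 per 100,000.
Belmark: 0.3282×8.5 + 0.2489×28.8 + 0.1387×47.6 + 0.1453×116.6 + 0.1390×243.0 = 67.2677 per 100,000.
Ratio = 60.7228 ÷ 67.2677 = 0.90270.

0.903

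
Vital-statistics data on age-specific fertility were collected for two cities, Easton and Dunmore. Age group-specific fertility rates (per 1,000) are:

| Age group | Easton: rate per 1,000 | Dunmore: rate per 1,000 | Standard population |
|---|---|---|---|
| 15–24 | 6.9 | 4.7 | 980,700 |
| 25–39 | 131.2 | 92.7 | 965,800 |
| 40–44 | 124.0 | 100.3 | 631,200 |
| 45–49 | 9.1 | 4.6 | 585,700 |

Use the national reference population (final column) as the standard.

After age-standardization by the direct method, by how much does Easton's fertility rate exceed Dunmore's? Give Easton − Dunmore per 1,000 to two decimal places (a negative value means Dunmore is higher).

Standard total = 3,163,400; weights = 0.3100, 0.3053, 0.1995, 0.1851.
Easton: 0.3100×6.9 + 0.3053×131.2 + 0.1995×124.0 + 0.1851×9.1 = 68.6219 per 1,000.
Dunmore: 0.3100×4.7 + 0.3053×92.7 + 0.1995×100.3 + 0.1851×4.6 = 50.6235 per 1,000.
Difference = 68.6219 − 50.6235 = 17.9983.

18.00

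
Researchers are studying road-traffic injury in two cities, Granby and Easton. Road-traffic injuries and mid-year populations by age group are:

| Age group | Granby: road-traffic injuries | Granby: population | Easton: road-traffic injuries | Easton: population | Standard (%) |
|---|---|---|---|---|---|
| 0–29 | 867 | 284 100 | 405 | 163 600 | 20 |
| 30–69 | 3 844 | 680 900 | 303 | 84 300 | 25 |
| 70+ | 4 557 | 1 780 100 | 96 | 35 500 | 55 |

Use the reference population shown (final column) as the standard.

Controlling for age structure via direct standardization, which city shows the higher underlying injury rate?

Granby

Age-specific rates per 100 000 for Granby: 305.17, 564.55, 256.00.
For Easton: 247.56, 359.43, 270.42.
Standard weights: 0.20, 0.25, 0.55.
Granby: 0.2000×305.17 + 0.2500×564.55 + 0.5500×256.00 = 342.9698 per 100 000.
Easton: 0.2000×247.56 + 0.2500×359.43 + 0.5500×270.42 = 288.1010 per 100 000.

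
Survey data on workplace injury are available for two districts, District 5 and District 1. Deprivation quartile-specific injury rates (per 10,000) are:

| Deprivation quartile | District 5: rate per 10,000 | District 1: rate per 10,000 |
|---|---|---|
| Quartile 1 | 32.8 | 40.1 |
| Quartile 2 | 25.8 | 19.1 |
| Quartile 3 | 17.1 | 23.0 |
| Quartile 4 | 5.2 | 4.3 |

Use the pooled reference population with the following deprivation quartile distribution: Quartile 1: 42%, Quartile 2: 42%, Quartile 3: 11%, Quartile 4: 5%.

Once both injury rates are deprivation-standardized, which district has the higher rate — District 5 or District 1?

District 1

Standard weights: 0.42, 0.42, 0.11, 0.05.
District 5: 0.4200×32.8 + 0.4200×25.8 + 0.1100×17.1 + 0.0500×5.2 = 26.7530 per 10,000.
District 1: 0.4200×40.1 + 0.4200×19.1 + 0.1100×23.0 + 0.0500×4.3 = 27.6090 per 10,000.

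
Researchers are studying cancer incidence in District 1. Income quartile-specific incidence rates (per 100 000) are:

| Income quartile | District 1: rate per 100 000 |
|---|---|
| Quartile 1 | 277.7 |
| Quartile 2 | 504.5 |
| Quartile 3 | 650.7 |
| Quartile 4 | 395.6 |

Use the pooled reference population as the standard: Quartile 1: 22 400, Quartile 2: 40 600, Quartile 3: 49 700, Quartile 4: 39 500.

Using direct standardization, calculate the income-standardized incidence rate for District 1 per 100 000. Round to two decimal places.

490.60

Standard total = 152 200; weights = 0.1472, 0.2668, 0.3265, 0.2595.
Standardized rate: 0.1472×277.7 + 0.2668×504.5 + 0.3265×650.7 + 0.2595×395.6 = 490.5990 per 100 000.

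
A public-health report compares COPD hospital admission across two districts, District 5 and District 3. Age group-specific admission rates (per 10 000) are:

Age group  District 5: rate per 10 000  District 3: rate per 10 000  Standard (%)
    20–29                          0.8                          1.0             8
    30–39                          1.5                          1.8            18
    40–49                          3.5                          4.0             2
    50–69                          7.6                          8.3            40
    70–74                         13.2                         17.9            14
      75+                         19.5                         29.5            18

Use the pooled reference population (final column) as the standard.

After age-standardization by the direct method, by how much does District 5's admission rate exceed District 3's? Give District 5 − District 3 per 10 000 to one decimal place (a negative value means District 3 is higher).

Standard weights: 0.08, 0.18, 0.02, 0.40, 0.14, 0.18.
District 5: 0.0800×0.8 + 0.1800×1.5 + 0.0200×3.5 + 0.4000×7.6 + 0.1400×13.2 + 0.1800×19.5 = 8.8020 per 10 000.
District 3: 0.0800×1.0 + 0.1800×1.8 + 0.0200×4.0 + 0.4000×8.3 + 0.1400×17.9 + 0.1800×29.5 = 11.6200 per 10 000.
Difference = 8.8020 − 11.6200 = -2.8180.

-2.8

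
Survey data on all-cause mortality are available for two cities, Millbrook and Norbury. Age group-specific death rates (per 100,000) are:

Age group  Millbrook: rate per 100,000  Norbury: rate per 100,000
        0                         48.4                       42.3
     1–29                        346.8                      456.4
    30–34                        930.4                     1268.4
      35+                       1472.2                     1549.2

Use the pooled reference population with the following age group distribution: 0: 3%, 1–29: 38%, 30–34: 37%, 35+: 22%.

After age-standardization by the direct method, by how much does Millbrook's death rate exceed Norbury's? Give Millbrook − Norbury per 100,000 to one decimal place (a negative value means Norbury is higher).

Standard weights: 0.03, 0.38, 0.37, 0.22.
Millbrook: 0.0300×48.4 + 0.3800×346.8 + 0.3700×930.4 + 0.2200×1472.2 = 801.3680 per 100,000.
Norbury: 0.0300×42.3 + 0.3800×456.4 + 0.3700×1268.4 + 0.2200×1549.2 = 984.8330 per 100,000.
Difference = 801.3680 − 984.8330 = -183.4650.

-183.5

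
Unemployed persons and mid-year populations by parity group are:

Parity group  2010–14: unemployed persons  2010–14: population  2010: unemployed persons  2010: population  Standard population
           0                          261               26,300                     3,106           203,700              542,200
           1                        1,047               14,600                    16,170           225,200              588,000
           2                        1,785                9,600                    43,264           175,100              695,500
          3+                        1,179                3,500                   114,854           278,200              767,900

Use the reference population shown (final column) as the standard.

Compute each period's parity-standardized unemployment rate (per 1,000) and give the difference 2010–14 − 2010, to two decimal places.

Parity-specific rates per 1,000 for 2010–14: 9.924, 71.712, 185.938, 336.857.
For 2010: 15.248, 71.803, 247.082, 412.847.
Standard total = 2,593,600; weights = 0.2091, 0.2267, 0.2682, 0.2961.
2010–14: 0.2091×9.924 + 0.2267×71.712 + 0.2682×185.938 + 0.2961×336.857 = 167.9287 per 1,000.
2010: 0.2091×15.248 + 0.2267×71.803 + 0.2682×247.082 + 0.2961×412.847 = 207.9572 per 1,000.
Difference = 167.9287 − 207.9572 = -40.0286.

-40.03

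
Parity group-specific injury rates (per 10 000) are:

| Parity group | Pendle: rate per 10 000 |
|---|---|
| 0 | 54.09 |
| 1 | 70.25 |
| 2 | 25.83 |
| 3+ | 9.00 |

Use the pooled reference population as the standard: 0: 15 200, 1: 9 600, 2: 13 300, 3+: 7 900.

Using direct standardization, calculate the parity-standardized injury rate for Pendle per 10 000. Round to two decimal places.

Standard total = 46 000; weights = 0.3304, 0.2087, 0.2891, 0.1717.
Standardized rate: 0.3304×54.09 + 0.2087×70.25 + 0.2891×25.83 + 0.1717×9.00 = 41.5480 per 10 000.

41.55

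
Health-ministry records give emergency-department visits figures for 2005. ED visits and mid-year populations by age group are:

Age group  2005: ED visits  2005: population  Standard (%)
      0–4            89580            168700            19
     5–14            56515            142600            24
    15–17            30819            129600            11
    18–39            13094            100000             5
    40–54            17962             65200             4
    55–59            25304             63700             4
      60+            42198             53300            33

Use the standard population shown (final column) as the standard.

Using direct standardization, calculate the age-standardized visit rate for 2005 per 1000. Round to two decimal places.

516.88

Age-specific rates per 1000 for 2005: 531.002, 396.318, 237.801, 130.940, 275.491, 397.237, 791.707.
Standard weights: 0.19, 0.24, 0.11, 0.05, 0.04, 0.04, 0.33.
Standardized rate: 0.1900×531.002 + 0.2400×396.318 + 0.1100×237.801 + 0.0500×130.940 + 0.0400×275.491 + 0.0400×397.237 + 0.3300×791.707 = 516.8844 per 1000.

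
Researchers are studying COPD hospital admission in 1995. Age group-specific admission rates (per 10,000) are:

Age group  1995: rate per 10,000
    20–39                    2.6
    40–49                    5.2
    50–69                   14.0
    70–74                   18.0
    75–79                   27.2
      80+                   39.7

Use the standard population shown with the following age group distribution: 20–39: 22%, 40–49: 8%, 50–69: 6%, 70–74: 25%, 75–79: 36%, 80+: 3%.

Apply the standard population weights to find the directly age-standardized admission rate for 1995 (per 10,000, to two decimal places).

Standard weights: 0.22, 0.08, 0.06, 0.25, 0.36, 0.03.
Standardized rate: 0.2200×2.6 + 0.0800×5.2 + 0.0600×14.0 + 0.2500×18.0 + 0.3600×27.2 + 0.0300×39.7 = 17.3110 per 10,000.

17.31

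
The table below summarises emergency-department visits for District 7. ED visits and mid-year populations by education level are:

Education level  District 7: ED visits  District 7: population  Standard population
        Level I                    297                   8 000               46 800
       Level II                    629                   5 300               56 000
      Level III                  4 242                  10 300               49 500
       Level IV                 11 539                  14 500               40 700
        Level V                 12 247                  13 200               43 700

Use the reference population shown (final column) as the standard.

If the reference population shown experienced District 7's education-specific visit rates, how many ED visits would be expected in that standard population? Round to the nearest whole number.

Education-specific rates per 1 000 for District 7: 37.125, 118.679, 411.845, 795.793, 927.803.
Expected ED visits = Σ (standard pop × education-specific rate ÷ 1 000)
= 46 800×37.125/1 000 + 56 000×118.679/1 000 + 49 500×411.845/1 000 + 40 700×795.793/1 000 + 43 700×927.803/1 000
= 1737.45 + 6646.04 + 20386.31 + 32388.78 + 40544.99 = 101703.57.

101704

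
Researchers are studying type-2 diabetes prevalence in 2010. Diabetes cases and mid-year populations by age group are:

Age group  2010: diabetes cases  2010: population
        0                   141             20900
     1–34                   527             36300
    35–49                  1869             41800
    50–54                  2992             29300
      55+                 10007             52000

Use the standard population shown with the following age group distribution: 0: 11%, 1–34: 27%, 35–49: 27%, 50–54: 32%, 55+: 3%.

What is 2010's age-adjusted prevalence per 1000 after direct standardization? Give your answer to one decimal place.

Age-specific rates per 1000 for 2010: 6.746, 14.518, 44.713, 102.116, 192.442.
Standard weights: 0.11, 0.27, 0.27, 0.32, 0.03.
Standardized rate: 0.1100×6.746 + 0.2700×14.518 + 0.2700×44.713 + 0.3200×102.116 + 0.0300×192.442 = 55.1848 per 1000.

55.2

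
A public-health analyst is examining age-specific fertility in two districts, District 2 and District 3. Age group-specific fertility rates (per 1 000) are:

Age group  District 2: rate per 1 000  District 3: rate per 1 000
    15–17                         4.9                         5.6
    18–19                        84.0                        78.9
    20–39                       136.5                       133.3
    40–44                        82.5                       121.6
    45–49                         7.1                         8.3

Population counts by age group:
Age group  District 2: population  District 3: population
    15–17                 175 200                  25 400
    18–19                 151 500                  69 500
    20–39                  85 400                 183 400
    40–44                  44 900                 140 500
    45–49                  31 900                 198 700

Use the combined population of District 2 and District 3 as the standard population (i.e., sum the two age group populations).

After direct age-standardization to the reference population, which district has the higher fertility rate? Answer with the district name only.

Combined standard total = 1 106 400; weights = 0.1813, 0.1997, 0.2430, 0.1676, 0.2084.
District 2: 0.1813×4.9 + 0.1997×84.0 + 0.2430×136.5 + 0.1676×82.5 + 0.2084×7.1 = 66.1342 per 1 000.
District 3: 0.1813×5.6 + 0.1997×78.9 + 0.2430×133.3 + 0.1676×121.6 + 0.2084×8.3 = 71.2671 per 1 000.

District 3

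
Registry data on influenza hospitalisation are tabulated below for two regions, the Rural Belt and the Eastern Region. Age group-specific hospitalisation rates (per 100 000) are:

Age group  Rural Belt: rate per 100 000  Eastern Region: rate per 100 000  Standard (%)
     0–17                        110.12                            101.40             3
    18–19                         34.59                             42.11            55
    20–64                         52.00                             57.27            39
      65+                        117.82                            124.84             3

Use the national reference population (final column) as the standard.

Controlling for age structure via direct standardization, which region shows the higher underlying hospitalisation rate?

Eastern Region

Standard weights: 0.03, 0.55, 0.39, 0.03.
The Rural Belt: 0.0300×110.12 + 0.5500×34.59 + 0.3900×52.00 + 0.0300×117.82 = 46.1427 per 100 000.
The Eastern Region: 0.0300×101.40 + 0.5500×42.11 + 0.3900×57.27 + 0.0300×124.84 = 52.2830 per 100 000.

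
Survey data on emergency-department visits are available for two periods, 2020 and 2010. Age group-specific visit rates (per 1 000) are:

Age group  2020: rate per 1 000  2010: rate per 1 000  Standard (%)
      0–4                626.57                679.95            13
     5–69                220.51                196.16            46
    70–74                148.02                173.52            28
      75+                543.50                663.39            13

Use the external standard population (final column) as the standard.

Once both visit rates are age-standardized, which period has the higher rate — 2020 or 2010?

Standard weights: 0.13, 0.46, 0.28, 0.13.
2020: 0.1300×626.57 + 0.4600×220.51 + 0.2800×148.02 + 0.1300×543.50 = 294.9893 per 1 000.
2010: 0.1300×679.95 + 0.4600×196.16 + 0.2800×173.52 + 0.1300×663.39 = 313.4534 per 1 000.

2010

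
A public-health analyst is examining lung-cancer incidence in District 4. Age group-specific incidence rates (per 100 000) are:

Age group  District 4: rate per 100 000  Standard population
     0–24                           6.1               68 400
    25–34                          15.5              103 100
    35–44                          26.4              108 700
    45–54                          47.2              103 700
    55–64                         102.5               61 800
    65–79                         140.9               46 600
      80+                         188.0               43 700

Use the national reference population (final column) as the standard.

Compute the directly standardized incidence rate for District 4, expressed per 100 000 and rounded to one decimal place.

Standard total = 536 000; weights = 0.1276, 0.1924, 0.2028, 0.1935, 0.1153, 0.0869, 0.0815.
Standardized rate: 0.1276×6.1 + 0.1924×15.5 + 0.2028×26.4 + 0.1935×47.2 + 0.1153×102.5 + 0.0869×140.9 + 0.0815×188.0 = 57.6411 per 100 000.

57.6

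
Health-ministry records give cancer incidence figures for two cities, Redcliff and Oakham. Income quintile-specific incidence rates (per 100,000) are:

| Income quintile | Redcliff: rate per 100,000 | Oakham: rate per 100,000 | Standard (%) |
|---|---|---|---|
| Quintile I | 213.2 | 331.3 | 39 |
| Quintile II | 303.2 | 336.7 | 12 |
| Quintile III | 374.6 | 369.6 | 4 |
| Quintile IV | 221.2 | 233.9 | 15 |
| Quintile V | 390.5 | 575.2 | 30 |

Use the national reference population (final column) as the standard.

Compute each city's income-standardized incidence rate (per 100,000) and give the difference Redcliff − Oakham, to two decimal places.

Standard weights: 0.39, 0.12, 0.04, 0.15, 0.30.
Redcliff: 0.3900×213.2 + 0.1200×303.2 + 0.0400×374.6 + 0.1500×221.2 + 0.3000×390.5 = 284.8460 per 100,000.
Oakham: 0.3900×331.3 + 0.1200×336.7 + 0.0400×369.6 + 0.1500×233.9 + 0.3000×575.2 = 392.0400 per 100,000.
Difference = 284.8460 − 392.0400 = -107.1940.

-107.19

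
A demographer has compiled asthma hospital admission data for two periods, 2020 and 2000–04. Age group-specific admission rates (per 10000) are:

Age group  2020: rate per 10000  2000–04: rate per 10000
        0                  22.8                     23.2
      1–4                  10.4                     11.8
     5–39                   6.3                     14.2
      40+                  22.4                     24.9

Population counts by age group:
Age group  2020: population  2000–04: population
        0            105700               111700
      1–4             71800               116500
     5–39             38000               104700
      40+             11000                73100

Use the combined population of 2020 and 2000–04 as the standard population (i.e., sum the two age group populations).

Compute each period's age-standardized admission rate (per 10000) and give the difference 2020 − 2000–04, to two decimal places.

-2.67

Combined standard total = 632500; weights = 0.3437, 0.2977, 0.2256, 0.1330.
2020: 0.3437×22.8 + 0.2977×10.4 + 0.2256×6.3 + 0.1330×22.4 = 15.3326 per 10000.
2000–04: 0.3437×23.2 + 0.2977×11.8 + 0.2256×14.2 + 0.1330×24.9 = 18.0017 per 10000.
Difference = 15.3326 − 18.0017 = -2.6690.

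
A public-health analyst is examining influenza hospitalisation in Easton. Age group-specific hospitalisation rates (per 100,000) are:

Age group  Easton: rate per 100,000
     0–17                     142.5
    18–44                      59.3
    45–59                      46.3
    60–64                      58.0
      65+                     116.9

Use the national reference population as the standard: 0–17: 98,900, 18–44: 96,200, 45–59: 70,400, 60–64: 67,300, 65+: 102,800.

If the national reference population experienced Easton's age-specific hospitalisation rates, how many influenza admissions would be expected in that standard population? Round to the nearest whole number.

390

Expected influenza admissions = Σ (standard pop × age-specific rate ÷ 100,000)
= 98,900×142.5/100,000 + 96,200×59.3/100,000 + 70,400×46.3/100,000 + 67,300×58.0/100,000 + 102,800×116.9/100,000
= 140.93 + 57.05 + 32.60 + 39.03 + 120.17 = 389.78.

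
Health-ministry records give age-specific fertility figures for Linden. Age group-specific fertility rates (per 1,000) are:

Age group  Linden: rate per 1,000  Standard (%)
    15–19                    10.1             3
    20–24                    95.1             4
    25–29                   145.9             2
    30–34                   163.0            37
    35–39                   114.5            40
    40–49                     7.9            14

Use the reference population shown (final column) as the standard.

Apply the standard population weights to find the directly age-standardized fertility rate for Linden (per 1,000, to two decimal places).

114.24

Standard weights: 0.03, 0.04, 0.02, 0.37, 0.40, 0.14.
Standardized rate: 0.0300×10.1 + 0.0400×95.1 + 0.0200×145.9 + 0.3700×163.0 + 0.4000×114.5 + 0.1400×7.9 = 114.2410 per 1,000.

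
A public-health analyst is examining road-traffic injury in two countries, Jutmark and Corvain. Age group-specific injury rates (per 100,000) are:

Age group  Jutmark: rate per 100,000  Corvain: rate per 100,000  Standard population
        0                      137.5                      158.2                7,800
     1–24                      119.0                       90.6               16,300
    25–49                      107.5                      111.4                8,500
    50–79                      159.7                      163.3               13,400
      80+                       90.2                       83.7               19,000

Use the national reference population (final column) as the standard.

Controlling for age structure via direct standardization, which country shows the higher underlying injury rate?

Jutmark

Standard total = 65,000; weights = 0.1200, 0.2508, 0.1308, 0.2062, 0.2923.
Jutmark: 0.1200×137.5 + 0.2508×119.0 + 0.1308×107.5 + 0.2062×159.7 + 0.2923×90.2 = 119.6882 per 100,000.
Corvain: 0.1200×158.2 + 0.2508×90.6 + 0.1308×111.4 + 0.2062×163.3 + 0.2923×83.7 = 114.4025 per 100,000.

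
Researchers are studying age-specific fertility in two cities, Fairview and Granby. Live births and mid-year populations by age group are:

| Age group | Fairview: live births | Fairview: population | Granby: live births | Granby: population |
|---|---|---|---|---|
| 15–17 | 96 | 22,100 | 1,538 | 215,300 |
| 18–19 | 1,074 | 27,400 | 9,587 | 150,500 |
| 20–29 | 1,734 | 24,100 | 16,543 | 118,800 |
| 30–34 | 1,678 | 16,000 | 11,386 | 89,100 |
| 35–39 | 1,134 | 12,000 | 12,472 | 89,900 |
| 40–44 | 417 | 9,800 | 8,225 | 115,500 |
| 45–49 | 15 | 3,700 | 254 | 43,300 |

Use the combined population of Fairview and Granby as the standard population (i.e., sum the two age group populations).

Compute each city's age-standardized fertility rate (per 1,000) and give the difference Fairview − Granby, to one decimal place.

Age-specific rates per 1,000 for Fairview: 4.344, 39.197, 71.950, 104.875, 94.500, 42.551, 4.054.
For Granby: 7.144, 63.701, 139.251, 127.789, 138.732, 71.212, 5.866.
Combined standard total = 937,500; weights = 0.2532, 0.1898, 0.1524, 0.1121, 0.1087, 0.1337, 0.0501.
Fairview: 0.2532×4.344 + 0.1898×39.197 + 0.1524×71.950 + 0.1121×104.875 + 0.1087×94.500 + 0.1337×42.551 + 0.0501×4.054 = 47.4242 per 1,000.
Granby: 0.2532×7.144 + 0.1898×63.701 + 0.1524×139.251 + 0.1121×127.789 + 0.1087×138.732 + 0.1337×71.212 + 0.0501×5.866 = 74.3394 per 1,000.
Difference = 47.4242 − 74.3394 = -26.9152.

-26.9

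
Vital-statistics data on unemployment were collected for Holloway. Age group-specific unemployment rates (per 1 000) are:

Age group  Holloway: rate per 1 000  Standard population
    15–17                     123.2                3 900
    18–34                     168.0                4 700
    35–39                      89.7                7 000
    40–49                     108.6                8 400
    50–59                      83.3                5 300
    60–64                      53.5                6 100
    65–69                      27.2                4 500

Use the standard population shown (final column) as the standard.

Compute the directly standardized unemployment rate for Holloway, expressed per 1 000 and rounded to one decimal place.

Standard total = 39 900; weights = 0.0977, 0.1178, 0.1754, 0.2105, 0.1328, 0.1529, 0.1128.
Standardized rate: 0.0977×123.2 + 0.1178×168.0 + 0.1754×89.7 + 0.2105×108.6 + 0.1328×83.3 + 0.1529×53.5 + 0.1128×27.2 = 92.7434 per 1 000.

92.7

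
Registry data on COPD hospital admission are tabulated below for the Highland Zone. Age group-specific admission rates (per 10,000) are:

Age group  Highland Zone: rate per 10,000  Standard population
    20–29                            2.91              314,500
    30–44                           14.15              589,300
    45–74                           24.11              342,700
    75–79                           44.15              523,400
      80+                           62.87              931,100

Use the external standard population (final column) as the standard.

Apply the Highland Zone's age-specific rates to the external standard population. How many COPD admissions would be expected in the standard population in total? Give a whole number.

Expected COPD admissions = Σ (standard pop × age-specific rate ÷ 10,000)
= 314,500×2.91/10,000 + 589,300×14.15/10,000 + 342,700×24.11/10,000 + 523,400×44.15/10,000 + 931,100×62.87/10,000
= 91.52 + 833.86 + 826.25 + 2310.81 + 5853.83 = 9916.27.

9916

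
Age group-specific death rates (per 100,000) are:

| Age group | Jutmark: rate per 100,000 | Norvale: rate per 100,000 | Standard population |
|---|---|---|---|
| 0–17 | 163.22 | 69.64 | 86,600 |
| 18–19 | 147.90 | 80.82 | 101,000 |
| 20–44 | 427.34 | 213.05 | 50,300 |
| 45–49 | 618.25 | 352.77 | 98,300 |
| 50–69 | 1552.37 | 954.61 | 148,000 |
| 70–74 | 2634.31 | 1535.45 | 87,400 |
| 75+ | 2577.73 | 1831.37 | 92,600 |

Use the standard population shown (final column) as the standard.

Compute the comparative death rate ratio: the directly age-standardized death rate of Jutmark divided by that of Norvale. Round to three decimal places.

Standard total = 664,200; weights = 0.1304, 0.1521, 0.0757, 0.1480, 0.2228, 0.1316, 0.1394.
Jutmark: 0.1304×163.22 + 0.1521×147.90 + 0.0757×427.34 + 0.1480×618.25 + 0.2228×1552.37 + 0.1316×2634.31 + 0.1394×2577.73 = 1219.5561 per 100,000.
Norvale: 0.1304×69.64 + 0.1521×80.82 + 0.0757×213.05 + 0.1480×352.77 + 0.2228×954.61 + 0.1316×1535.45 + 0.1394×1831.37 = 759.7905 per 100,000.
Ratio = 1219.5561 ÷ 759.7905 = 1.60512.

1.605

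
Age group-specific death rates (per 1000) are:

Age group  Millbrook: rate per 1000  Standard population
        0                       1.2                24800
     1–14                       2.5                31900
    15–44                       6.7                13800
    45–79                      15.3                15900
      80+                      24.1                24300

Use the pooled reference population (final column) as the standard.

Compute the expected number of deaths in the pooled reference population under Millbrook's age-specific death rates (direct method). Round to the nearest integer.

1031

Expected deaths = Σ (standard pop × age-specific rate ÷ 1000)
= 24800×1.2/1000 + 31900×2.5/1000 + 13800×6.7/1000 + 15900×15.3/1000 + 24300×24.1/1000
= 29.76 + 79.75 + 92.46 + 243.27 + 585.63 = 1030.87.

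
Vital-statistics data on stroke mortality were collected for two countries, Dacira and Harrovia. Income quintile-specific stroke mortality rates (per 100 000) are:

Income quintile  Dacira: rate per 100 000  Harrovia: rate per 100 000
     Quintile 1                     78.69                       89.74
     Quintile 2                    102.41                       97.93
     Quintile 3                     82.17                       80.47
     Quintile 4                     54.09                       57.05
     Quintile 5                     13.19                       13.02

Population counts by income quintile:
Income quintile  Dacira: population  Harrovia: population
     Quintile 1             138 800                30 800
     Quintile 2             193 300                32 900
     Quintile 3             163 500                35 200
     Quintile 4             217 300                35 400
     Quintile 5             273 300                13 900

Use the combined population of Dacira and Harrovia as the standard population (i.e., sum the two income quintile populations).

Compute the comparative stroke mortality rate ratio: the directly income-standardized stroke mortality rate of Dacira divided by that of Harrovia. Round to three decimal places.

Combined standard total = 1 134 400; weights = 0.1495, 0.1994, 0.1752, 0.2228, 0.2532.
Dacira: 0.1495×78.69 + 0.1994×102.41 + 0.1752×82.17 + 0.2228×54.09 + 0.2532×13.19 = 61.9666 per 100 000.
Harrovia: 0.1495×89.74 + 0.1994×97.93 + 0.1752×80.47 + 0.2228×57.05 + 0.2532×13.02 = 63.0438 per 100 000.
Ratio = 61.9666 ÷ 63.0438 = 0.98291.

0.983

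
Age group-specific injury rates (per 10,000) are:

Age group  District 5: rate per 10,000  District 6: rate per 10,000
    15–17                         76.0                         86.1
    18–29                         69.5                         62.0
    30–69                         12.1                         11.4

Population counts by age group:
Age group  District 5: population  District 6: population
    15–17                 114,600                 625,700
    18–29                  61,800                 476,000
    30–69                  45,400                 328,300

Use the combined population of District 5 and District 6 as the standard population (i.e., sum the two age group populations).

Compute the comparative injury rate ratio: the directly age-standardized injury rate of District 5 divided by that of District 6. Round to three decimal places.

0.969

Combined standard total = 1,651,800; weights = 0.4482, 0.3256, 0.2262.
District 5: 0.4482×76.0 + 0.3256×69.5 + 0.2262×12.1 = 59.4271 per 10,000.
District 6: 0.4482×86.1 + 0.3256×62.0 + 0.2262×11.4 = 61.3534 per 10,000.
Ratio = 59.4271 ÷ 61.3534 = 0.96860.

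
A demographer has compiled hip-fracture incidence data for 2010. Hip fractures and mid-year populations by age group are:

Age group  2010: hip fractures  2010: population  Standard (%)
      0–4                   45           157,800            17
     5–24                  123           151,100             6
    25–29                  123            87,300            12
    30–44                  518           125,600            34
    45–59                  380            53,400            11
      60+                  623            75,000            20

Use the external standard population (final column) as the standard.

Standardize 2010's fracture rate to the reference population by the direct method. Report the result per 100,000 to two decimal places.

411.27

Age-specific rates per 100,000 for 2010: 28.52, 81.40, 140.89, 412.42, 711.61, 830.67.
Standard weights: 0.17, 0.06, 0.12, 0.34, 0.11, 0.20.
Standardized rate: 0.1700×28.52 + 0.0600×81.40 + 0.1200×140.89 + 0.3400×412.42 + 0.1100×711.61 + 0.2000×830.67 = 411.2727 per 100,000.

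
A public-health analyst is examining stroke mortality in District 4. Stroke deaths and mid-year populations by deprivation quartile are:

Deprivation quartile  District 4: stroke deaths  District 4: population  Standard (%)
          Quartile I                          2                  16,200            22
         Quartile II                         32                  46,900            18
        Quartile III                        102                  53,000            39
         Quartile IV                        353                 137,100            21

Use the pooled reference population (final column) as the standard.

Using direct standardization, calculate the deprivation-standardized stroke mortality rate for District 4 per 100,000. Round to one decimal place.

144.1

Deprivation-specific rates per 100,000 for District 4: 12.35, 68.23, 192.45, 257.48.
Standard weights: 0.22, 0.18, 0.39, 0.21.
Standardized rate: 0.2200×12.35 + 0.1800×68.23 + 0.3900×192.45 + 0.2100×257.48 = 144.1241 per 100,000.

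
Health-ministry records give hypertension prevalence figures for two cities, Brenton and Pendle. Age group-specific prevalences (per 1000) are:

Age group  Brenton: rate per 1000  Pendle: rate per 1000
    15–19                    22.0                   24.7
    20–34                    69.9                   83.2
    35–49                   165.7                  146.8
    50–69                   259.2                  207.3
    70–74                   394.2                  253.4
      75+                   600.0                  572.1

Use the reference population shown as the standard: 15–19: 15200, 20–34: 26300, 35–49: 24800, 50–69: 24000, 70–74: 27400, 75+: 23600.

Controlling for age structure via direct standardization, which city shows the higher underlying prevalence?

Standard total = 141300; weights = 0.1076, 0.1861, 0.1755, 0.1699, 0.1939, 0.1670.
Brenton: 0.1076×22.0 + 0.1861×69.9 + 0.1755×165.7 + 0.1699×259.2 + 0.1939×394.2 + 0.1670×600.0 = 265.1381 per 1000.
Pendle: 0.1076×24.7 + 0.1861×83.2 + 0.1755×146.8 + 0.1699×207.3 + 0.1939×253.4 + 0.1670×572.1 = 223.8086 per 1000.

Brenton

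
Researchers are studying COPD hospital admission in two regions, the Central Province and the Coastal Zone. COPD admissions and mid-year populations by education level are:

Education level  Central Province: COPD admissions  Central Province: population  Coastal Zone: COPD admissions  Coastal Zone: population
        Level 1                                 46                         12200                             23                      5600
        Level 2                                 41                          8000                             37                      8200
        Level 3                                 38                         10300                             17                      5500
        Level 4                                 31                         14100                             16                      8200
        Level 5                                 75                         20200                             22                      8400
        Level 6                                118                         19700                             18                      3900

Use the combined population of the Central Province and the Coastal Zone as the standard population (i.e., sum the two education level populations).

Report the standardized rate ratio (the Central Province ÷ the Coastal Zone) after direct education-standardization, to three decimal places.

Education-specific rates per 10000 for the Central Province: 37.70, 51.25, 36.89, 21.99, 37.13, 59.90.
For the Coastal Zone: 41.07, 45.12, 30.91, 19.51, 26.19, 46.15.
Combined standard total = 124300; weights = 0.1432, 0.1303, 0.1271, 0.1794, 0.2301, 0.1899.
The Central Province: 0.1432×37.70 + 0.1303×51.25 + 0.1271×36.89 + 0.1794×21.99 + 0.2301×37.13 + 0.1899×59.90 = 40.6282 per 10000.
The Coastal Zone: 0.1432×41.07 + 0.1303×45.12 + 0.1271×30.91 + 0.1794×19.51 + 0.2301×26.19 + 0.1899×46.15 = 33.9808 per 10000.
Ratio = 40.6282 ÷ 33.9808 = 1.19562.

1.196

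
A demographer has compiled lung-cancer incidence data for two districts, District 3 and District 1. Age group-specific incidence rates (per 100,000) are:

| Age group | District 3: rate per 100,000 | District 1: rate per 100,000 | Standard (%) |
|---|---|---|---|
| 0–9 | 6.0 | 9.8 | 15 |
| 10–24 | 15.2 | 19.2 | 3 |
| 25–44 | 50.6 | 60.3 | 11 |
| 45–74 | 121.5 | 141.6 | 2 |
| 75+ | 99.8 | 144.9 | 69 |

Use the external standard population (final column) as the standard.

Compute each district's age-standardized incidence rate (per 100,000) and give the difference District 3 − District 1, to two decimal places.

-33.28

Standard weights: 0.15, 0.03, 0.11, 0.02, 0.69.
District 3: 0.1500×6.0 + 0.0300×15.2 + 0.1100×50.6 + 0.0200×121.5 + 0.6900×99.8 = 78.2140 per 100,000.
District 1: 0.1500×9.8 + 0.0300×19.2 + 0.1100×60.3 + 0.0200×141.6 + 0.6900×144.9 = 111.4920 per 100,000.
Difference = 78.2140 − 111.4920 = -33.2780.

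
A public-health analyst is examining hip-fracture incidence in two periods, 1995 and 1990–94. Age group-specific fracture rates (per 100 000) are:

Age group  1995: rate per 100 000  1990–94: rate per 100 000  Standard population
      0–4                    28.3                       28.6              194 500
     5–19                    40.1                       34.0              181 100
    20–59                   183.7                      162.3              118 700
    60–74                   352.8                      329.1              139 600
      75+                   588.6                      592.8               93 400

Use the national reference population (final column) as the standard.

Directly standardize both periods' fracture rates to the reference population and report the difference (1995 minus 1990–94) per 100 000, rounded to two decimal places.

8.94

Standard total = 727 300; weights = 0.2674, 0.2490, 0.1632, 0.1919, 0.1284.
1995: 0.2674×28.3 + 0.2490×40.1 + 0.1632×183.7 + 0.1919×352.8 + 0.1284×588.6 = 190.8398 per 100 000.
1990–94: 0.2674×28.6 + 0.2490×34.0 + 0.1632×162.3 + 0.1919×329.1 + 0.1284×592.8 = 181.8988 per 100 000.
Difference = 190.8398 − 181.8988 = 8.9410.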